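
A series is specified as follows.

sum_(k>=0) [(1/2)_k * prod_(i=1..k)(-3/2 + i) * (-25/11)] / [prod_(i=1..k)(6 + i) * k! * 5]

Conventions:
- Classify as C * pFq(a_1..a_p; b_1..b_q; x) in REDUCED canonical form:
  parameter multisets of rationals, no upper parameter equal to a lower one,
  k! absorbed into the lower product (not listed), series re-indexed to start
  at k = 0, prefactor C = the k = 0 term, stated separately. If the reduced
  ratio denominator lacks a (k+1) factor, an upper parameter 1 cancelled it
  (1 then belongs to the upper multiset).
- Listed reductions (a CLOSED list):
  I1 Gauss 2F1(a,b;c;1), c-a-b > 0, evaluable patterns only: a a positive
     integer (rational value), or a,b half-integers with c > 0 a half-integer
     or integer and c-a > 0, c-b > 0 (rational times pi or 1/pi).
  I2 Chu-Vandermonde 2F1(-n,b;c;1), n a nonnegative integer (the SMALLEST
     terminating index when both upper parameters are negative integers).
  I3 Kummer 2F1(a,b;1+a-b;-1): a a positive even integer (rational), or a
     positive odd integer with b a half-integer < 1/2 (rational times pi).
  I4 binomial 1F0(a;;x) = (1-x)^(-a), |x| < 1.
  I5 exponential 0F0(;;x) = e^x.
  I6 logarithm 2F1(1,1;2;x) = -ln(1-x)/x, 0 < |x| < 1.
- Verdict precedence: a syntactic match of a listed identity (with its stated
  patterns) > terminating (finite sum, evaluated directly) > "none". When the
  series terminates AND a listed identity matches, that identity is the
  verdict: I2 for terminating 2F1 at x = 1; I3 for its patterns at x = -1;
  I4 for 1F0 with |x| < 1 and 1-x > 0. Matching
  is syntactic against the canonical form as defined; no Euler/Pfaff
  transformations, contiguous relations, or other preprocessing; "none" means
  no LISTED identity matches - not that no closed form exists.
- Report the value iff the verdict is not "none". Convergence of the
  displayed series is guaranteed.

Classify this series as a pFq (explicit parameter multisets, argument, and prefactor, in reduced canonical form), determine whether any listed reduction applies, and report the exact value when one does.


The tell: with t_0 = -5/11, the lower running product (C = -5/11, x = 1) is a rising factorial.
Step ratio: r(k) = 1 * (k-1/2) (k+1/2) / [(k+7) (k+1)] - rational in k, leading ratio 1; with t_0 = -5/11, classification follows.

x = 1 here; the reduced form reads 2F1, upper {-1/2, 1/2}, lower {7}, C = -5/11. Verdict: Gauss's theorem I1 (half-integer case) fires (x = 1; upper {-1/2, 1/2} half-integers, c = 7 in the evaluable pattern). Value: (-10485760/7630623) / pi.


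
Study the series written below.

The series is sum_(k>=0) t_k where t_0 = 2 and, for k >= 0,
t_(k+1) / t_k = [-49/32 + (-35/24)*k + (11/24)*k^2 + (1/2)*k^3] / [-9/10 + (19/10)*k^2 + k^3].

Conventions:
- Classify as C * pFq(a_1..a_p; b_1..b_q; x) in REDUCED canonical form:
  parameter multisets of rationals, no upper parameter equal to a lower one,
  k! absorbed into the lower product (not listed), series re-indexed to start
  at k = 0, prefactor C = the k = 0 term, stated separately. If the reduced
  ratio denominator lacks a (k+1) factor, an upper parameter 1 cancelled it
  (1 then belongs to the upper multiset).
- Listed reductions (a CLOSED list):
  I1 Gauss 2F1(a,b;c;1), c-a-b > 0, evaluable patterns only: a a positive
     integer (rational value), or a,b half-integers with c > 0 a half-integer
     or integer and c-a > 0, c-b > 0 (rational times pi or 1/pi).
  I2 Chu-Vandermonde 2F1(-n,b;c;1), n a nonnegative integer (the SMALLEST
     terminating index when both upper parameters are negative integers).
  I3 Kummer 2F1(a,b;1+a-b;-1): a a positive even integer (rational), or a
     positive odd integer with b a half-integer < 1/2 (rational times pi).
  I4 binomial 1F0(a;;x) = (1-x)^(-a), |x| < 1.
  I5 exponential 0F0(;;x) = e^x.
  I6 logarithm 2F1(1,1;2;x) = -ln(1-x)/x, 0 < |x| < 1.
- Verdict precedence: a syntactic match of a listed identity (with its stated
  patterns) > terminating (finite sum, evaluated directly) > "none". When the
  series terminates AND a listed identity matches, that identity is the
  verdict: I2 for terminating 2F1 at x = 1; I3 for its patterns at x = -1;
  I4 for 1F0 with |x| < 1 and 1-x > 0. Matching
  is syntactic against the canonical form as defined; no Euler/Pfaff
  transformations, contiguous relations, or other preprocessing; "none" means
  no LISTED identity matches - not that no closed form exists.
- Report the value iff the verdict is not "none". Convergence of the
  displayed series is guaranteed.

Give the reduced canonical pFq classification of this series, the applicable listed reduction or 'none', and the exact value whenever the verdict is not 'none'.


With C = 2: the canonical form is 2F1(-7/4, 7/6; -3/5; 1/2). Verdict: none (x = 1/2): each listed identity misses the multisets {-7/4, 7/6} ; {-3/5}.

First insight: x = (1/2) and the ratio is unreduced: k + 3/2 divides both sides (C = 2, x = 1/2).
Step ratio: r(k) = (1/2) * (k-7/4) (k+7/6) / [(k-3/5) (k+1)] - poly over poly, x = (1/2) from leading terms; C = 2 at k = 0.


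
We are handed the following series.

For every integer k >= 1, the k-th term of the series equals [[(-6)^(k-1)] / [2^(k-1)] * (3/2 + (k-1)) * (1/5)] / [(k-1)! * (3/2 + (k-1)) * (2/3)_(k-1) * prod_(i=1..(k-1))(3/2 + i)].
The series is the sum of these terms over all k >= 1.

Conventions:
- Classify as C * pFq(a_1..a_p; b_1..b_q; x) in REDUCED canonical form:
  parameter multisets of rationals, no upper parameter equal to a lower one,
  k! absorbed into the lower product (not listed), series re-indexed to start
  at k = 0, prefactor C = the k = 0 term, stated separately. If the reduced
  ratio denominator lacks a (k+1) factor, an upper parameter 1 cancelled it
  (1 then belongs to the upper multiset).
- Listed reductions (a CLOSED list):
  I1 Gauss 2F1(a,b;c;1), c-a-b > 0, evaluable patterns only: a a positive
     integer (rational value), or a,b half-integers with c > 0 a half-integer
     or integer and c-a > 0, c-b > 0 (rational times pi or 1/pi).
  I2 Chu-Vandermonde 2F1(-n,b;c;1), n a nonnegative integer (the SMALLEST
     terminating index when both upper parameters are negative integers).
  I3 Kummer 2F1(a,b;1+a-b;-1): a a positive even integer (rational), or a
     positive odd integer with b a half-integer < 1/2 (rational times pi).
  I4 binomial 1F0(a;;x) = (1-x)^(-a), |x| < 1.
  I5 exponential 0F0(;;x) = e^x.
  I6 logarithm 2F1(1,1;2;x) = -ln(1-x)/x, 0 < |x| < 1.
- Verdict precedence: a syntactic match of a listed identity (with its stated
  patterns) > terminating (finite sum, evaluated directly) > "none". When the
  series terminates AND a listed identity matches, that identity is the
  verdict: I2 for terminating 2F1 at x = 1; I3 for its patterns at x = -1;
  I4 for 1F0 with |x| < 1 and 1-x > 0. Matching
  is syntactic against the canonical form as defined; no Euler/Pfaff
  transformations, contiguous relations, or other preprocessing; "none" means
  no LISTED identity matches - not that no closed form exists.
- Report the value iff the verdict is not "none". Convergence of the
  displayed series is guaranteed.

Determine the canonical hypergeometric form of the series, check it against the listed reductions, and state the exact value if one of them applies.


The tell: t_0 being 1/5, the two k-th powers (C = 1/5, x = -3) combine into one argument.
Term ratio: r(k) = (-3) * 1 / [(k+2/3) (k+5/2) (k+1)] - rational; roots negated = parameters, x = (-3), C = 1/5.

The series (x = -3) is 0F2: upper {-}, lower {2/3, 5/2}, prefactor 1/5. Verdict: none. Every listed pattern misses the 0F2 form at -3, upper {-}.


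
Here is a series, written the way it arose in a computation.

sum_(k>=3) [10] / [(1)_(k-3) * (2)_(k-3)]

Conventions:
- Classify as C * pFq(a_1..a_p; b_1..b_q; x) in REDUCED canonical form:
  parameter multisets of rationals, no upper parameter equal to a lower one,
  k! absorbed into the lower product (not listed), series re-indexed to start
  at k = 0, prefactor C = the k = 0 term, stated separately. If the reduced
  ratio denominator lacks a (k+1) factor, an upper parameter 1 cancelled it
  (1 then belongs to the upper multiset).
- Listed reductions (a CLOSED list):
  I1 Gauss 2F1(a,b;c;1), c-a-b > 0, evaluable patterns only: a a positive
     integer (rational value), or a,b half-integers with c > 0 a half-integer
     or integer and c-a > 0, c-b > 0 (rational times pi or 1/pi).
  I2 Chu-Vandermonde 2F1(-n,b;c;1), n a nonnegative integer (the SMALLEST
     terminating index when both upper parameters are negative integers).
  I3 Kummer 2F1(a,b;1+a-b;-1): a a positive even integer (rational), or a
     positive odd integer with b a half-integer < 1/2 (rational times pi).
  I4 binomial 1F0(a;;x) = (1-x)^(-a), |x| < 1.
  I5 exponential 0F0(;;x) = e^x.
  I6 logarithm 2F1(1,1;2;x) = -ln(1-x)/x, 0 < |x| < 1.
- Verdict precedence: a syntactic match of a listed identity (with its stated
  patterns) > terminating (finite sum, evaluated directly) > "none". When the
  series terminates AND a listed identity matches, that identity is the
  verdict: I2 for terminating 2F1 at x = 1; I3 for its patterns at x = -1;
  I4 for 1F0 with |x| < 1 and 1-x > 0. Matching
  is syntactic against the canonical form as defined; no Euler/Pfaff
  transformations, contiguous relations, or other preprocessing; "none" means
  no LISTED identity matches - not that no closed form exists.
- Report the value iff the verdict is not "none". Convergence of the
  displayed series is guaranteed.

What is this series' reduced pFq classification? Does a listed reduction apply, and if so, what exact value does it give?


Classification (C = 10): 0F1 with upper {-}, lower {2}, argument x = 1. Verdict: no listed reduction: x = 1 and upper {-} fail every I1-I6 pattern.

Structural cue: from the first term 10: (1)_k (C = 10) is k! itself.
Adjacent-term ratio: r(k) = 1 * 1 / [(k+2) (k+1)] - rational; roots negated = parameters, x = 1, C = 10.


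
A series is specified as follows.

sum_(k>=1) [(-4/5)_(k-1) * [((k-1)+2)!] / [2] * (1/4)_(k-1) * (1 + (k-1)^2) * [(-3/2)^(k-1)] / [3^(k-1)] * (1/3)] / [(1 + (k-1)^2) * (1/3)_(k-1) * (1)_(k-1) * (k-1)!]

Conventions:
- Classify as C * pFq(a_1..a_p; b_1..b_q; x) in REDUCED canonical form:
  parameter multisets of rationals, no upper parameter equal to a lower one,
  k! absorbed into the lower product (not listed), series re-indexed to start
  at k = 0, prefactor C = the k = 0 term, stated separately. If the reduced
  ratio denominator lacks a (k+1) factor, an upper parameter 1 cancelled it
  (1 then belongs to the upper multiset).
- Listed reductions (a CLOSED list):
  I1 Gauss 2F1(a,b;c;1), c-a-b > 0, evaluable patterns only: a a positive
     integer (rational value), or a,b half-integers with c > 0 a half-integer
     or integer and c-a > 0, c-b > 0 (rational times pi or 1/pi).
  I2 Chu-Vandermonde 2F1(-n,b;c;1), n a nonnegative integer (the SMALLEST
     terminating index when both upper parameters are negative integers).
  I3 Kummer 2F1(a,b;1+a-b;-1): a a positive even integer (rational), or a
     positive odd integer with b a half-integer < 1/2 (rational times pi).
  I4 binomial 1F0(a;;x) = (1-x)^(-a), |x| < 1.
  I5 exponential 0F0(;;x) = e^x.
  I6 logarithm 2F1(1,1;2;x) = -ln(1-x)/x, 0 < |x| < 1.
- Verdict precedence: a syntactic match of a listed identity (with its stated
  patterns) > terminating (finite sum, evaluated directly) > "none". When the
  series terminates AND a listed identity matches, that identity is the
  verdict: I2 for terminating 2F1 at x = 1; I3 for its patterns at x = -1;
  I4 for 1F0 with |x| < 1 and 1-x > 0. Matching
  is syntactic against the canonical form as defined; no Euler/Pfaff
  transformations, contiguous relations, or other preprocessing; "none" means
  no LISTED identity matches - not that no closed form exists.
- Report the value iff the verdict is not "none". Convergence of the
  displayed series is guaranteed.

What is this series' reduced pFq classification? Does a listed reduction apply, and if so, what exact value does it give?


Classification (C = 1/3): 3F2 with upper {-4/5, 1/4, 3}, lower {1/3, 1}, argument x = -1/2. Verdict: none here - no I1-I6 shape fits x = -1/2 with lower {1/3, 1}.

First insight: with t_0 = 1/3, the factorial ratio (prefactor 1/3) (k+a-1)!/(a-1)! is a rising factorial (a)_k.
Ratio: r(k) = (-1/2) * (k-4/5) (k+1/4) (k+3) / [(k+1/3) (k+1) (k+1)] - rational in k. x = (-1/2); t_0 = 1/3; negate the roots.


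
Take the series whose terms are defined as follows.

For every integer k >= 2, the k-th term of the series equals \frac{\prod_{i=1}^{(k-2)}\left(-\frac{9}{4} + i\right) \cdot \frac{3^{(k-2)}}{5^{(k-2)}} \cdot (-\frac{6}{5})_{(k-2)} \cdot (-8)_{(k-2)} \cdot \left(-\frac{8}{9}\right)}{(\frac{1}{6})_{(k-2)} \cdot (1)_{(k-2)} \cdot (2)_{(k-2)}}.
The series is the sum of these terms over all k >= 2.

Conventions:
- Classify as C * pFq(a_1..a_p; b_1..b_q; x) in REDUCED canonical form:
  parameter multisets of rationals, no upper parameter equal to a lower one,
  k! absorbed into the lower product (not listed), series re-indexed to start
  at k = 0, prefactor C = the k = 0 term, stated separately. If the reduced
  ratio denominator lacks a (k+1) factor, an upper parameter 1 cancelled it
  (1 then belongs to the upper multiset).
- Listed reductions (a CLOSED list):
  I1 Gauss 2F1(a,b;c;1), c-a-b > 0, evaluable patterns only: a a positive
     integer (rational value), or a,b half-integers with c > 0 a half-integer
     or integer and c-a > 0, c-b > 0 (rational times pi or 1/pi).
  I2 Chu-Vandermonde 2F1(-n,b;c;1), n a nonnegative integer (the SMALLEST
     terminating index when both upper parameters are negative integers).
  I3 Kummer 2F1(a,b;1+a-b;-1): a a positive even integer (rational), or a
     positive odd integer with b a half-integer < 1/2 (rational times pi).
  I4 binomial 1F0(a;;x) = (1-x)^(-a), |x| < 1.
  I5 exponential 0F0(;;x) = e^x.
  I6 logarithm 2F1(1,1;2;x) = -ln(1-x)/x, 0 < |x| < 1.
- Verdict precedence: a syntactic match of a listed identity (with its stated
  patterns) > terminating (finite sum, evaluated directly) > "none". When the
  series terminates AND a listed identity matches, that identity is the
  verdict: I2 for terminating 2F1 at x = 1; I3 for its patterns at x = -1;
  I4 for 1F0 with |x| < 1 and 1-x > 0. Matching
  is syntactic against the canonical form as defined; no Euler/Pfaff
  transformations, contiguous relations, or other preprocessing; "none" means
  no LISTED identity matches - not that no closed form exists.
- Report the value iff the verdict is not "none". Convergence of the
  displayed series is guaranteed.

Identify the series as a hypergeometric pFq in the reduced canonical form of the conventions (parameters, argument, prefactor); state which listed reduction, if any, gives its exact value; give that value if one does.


Reduced: x = \frac{3}{5}, 3F2, upper = {-8, -\frac{5}{4}, -\frac{6}{5}}, lower = {\frac{1}{6}, 2}, C = -\frac{8}{9}. Verdict: terminating - upper -8 stops the sum at k = 8; the 9 terms are added exactly. Exact value: \frac{47584344050990055143527}{2676772045898437500000}.

First insight: from the first term -\frac{8}{9}: the running product (prefactor -8/9) telescopes to a rising factorial.
Ratio: r(k) = \frac{3}{5} * (k-8) (k-\frac{5}{4}) (k-\frac{6}{5}) / [(k+\frac{1}{6}) (k+2) (k+1)] - rational in k. x = \frac{3}{5}; t_0 = -\frac{8}{9}; negate the roots.


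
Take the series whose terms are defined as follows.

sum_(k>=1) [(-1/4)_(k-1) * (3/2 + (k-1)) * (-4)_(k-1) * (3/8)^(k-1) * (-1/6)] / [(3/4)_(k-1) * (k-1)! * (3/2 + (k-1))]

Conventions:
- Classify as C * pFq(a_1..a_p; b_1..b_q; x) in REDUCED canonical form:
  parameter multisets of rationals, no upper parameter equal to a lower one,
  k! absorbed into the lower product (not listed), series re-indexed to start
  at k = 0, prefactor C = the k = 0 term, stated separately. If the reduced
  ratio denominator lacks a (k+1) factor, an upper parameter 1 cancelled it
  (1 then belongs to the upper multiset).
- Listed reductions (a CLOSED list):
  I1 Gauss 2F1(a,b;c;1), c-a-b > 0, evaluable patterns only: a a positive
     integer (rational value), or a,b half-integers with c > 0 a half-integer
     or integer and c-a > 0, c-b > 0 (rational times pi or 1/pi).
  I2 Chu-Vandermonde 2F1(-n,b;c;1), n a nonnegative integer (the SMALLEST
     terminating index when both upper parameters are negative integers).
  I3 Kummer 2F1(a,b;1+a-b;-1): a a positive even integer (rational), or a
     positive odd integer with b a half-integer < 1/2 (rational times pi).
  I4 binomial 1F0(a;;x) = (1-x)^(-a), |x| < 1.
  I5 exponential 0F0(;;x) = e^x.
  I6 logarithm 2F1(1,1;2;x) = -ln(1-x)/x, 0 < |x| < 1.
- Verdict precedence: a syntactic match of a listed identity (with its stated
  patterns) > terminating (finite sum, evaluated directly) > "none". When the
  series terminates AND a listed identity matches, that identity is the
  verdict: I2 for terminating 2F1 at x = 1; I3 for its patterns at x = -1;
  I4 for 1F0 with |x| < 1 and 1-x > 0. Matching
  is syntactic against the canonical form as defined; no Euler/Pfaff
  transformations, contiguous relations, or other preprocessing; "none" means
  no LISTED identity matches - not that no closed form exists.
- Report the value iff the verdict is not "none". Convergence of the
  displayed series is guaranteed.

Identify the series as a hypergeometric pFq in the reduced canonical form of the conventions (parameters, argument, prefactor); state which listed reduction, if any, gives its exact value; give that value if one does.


At argument 3/8: a 2F1 with upper {-4, -1/4}, lower {3/4}, scaled by C = -1/6. Verdict: terminating - upper parameter -4 makes this a finite sum (last index 4), evaluated exactly. Value: -734507/3153920.

Key step: x = (3/8) and striking the common factor k + 3/2 reduces the term (C = -1/6).
Term ratio: r(k) = (3/8) * (k-4) (k-1/4) / [(k+3/4) (k+1)] - rational in k, leading ratio (3/8); with t_0 = -1/6, classification follows.


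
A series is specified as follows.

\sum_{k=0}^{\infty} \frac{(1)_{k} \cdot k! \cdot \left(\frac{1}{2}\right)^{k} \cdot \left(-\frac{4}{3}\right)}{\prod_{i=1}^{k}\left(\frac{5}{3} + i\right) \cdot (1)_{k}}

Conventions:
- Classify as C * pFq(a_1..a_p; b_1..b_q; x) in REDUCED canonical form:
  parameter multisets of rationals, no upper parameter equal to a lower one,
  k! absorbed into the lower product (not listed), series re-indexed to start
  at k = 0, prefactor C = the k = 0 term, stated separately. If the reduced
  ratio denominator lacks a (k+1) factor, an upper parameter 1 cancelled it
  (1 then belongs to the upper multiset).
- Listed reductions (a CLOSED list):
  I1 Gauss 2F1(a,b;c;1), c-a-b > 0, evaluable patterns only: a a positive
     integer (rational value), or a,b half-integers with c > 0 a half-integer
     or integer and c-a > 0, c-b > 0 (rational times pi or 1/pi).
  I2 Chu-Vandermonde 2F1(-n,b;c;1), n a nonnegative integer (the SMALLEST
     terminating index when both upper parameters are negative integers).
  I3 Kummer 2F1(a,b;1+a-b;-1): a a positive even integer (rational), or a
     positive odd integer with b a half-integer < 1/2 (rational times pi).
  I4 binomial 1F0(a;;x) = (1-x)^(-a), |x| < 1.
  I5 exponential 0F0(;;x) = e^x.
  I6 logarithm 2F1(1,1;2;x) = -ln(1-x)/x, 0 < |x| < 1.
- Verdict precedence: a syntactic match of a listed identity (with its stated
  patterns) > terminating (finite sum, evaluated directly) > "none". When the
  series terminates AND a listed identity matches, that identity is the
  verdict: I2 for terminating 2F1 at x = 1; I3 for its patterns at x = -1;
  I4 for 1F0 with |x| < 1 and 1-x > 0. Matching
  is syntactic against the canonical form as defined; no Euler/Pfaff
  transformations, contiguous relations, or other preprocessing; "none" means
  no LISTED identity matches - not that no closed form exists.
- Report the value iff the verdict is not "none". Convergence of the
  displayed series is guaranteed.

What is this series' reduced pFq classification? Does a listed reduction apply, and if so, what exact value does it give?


The tell: with t_0 = -\frac{4}{3}, the factorial ratio (prefactor -4/3) (k+a-1)!/(a-1)! is a rising factorial (a)_k.
Adjacent-term ratio: r(k) = \frac{1}{2} * (k+1) (k+1) / [(k+\frac{8}{3}) (k+1)] - rational; roots negated = parameters, x = \frac{1}{2}, C = -\frac{4}{3}.

At argument \frac{1}{2}: a 2F1 with upper {1, 1}, lower {\frac{8}{3}}, scaled by C = -\frac{4}{3}. Verdict: none (x = \frac{1}{2}): each listed identity misses the multisets {1, 1} ; {\frac{8}{3}}.


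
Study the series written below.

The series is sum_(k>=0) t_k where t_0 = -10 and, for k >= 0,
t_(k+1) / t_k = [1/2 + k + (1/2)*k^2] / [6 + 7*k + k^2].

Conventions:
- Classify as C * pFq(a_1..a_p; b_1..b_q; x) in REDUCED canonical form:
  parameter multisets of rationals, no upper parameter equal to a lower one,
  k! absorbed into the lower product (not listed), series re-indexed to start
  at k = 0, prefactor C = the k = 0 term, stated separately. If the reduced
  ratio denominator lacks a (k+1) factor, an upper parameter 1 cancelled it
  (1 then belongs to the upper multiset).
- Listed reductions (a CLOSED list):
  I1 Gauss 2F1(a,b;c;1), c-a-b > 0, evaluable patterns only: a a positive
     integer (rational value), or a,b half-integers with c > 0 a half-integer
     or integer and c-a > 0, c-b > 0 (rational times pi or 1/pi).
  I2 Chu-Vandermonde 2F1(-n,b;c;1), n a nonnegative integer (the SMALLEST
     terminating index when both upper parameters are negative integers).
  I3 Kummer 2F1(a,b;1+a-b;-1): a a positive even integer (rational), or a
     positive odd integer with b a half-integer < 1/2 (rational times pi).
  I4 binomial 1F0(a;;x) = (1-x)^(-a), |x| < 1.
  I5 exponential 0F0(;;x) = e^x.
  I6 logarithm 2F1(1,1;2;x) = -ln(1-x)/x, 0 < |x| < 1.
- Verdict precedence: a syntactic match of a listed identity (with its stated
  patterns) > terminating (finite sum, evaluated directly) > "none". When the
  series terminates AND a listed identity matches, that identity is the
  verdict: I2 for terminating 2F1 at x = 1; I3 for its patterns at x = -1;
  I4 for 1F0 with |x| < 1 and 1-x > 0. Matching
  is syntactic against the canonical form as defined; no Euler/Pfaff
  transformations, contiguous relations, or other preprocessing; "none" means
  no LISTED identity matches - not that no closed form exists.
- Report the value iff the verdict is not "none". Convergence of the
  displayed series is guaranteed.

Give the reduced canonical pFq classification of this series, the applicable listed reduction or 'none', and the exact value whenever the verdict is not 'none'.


Key observation: from the first term -10: factor the ratio over Q (C = -10): negated roots = parameters.
Step ratio: r(k) = (1/2) * (k+1) (k+1) / [(k+6) (k+1)] ; factor over Q: parameters, x = (1/2), and C = -10.

x = 1/2 here; the reduced form reads 2F1, upper {1, 1}, lower {6}, C = -10. Verdict: none (x = 1/2): each listed identity misses the multisets {1, 1} ; {6}.


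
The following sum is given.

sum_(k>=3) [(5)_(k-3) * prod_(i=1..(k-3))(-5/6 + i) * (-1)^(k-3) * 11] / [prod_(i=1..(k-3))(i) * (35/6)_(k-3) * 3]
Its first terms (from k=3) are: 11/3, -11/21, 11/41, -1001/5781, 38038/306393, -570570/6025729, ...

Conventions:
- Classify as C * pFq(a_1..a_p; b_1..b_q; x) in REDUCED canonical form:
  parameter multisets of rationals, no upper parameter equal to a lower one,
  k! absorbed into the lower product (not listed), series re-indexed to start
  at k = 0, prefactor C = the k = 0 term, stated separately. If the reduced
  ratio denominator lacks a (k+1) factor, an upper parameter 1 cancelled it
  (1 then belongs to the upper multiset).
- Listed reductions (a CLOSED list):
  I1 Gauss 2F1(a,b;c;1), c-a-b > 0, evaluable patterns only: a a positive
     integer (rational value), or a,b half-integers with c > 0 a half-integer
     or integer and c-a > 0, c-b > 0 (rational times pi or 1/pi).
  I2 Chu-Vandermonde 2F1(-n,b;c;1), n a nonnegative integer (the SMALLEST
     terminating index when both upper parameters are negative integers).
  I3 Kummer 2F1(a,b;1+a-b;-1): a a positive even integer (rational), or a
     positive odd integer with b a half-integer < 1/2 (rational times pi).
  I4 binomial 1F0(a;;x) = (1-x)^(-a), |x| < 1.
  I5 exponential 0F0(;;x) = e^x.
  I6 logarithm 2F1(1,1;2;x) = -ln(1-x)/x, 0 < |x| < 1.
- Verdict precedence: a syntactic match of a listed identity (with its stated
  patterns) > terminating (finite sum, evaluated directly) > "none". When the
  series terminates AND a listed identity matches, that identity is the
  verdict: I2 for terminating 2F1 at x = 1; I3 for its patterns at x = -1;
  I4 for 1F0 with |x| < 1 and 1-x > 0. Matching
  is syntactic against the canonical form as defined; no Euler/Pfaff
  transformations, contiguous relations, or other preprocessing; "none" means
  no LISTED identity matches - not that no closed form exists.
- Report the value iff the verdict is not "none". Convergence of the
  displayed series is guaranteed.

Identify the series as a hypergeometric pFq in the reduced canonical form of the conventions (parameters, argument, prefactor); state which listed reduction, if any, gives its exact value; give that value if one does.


Reduced: x = -1, 2F1, upper = {1/6, 5}, lower = {35/6}, C = 11/3. Verdict: none. Every listed pattern misses the 2F1 form at -1, upper {1/6, 5}.

The tell: t_0 = 11/3 here, and the running product (prefactor 11/3) telescopes to a rising factorial.
Ratio: r(k) = (-1) * (k+1/6) (k+5) / [(k+35/6) (k+1)] - rational; roots negated = parameters, x = (-1), C = 11/3.


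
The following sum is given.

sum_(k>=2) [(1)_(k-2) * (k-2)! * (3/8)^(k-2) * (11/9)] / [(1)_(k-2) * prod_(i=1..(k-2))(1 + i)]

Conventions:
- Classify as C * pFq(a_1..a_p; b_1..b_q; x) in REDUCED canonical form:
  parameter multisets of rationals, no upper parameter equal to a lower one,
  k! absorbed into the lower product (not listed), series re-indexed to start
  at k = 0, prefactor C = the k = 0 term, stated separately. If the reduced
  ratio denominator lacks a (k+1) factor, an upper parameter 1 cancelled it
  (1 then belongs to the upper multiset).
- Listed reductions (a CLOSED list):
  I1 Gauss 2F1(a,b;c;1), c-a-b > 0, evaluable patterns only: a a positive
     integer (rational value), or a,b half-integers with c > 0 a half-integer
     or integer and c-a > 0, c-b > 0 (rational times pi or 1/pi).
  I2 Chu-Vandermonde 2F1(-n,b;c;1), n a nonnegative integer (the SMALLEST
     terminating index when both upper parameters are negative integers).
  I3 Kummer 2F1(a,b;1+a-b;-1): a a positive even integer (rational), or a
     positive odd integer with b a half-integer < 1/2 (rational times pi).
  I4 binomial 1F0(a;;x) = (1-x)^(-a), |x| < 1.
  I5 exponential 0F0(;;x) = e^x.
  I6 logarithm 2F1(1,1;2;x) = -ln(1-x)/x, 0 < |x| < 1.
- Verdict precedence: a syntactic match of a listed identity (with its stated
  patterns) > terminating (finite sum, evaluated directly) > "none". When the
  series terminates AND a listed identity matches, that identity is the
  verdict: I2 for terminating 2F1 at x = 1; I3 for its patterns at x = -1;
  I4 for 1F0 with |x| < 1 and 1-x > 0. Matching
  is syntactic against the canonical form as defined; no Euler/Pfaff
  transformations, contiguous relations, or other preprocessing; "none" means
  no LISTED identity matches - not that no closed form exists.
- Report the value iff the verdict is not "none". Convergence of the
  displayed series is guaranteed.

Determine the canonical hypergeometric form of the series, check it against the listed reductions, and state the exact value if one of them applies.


Classification (C = 11/9): 2F1 with upper {1, 1}, lower {2}, argument x = 3/8. Verdict at x = 3/8: logarithm (I6) matches (the logarithm: parameters (1,1;2), x = 3/8). Value: (-88/27) * ln(5/8).

Key observation: from the first term 11/9: the factorial ratio (C = 11/9, x = 3/8) (k+a-1)!/(a-1)! is a rising factorial (a)_k.
Step ratio: r(k) = (3/8) * (k+1) (k+1) / [(k+2) (k+1)] ; factor over Q: parameters, x = (3/8), and C = 11/9.


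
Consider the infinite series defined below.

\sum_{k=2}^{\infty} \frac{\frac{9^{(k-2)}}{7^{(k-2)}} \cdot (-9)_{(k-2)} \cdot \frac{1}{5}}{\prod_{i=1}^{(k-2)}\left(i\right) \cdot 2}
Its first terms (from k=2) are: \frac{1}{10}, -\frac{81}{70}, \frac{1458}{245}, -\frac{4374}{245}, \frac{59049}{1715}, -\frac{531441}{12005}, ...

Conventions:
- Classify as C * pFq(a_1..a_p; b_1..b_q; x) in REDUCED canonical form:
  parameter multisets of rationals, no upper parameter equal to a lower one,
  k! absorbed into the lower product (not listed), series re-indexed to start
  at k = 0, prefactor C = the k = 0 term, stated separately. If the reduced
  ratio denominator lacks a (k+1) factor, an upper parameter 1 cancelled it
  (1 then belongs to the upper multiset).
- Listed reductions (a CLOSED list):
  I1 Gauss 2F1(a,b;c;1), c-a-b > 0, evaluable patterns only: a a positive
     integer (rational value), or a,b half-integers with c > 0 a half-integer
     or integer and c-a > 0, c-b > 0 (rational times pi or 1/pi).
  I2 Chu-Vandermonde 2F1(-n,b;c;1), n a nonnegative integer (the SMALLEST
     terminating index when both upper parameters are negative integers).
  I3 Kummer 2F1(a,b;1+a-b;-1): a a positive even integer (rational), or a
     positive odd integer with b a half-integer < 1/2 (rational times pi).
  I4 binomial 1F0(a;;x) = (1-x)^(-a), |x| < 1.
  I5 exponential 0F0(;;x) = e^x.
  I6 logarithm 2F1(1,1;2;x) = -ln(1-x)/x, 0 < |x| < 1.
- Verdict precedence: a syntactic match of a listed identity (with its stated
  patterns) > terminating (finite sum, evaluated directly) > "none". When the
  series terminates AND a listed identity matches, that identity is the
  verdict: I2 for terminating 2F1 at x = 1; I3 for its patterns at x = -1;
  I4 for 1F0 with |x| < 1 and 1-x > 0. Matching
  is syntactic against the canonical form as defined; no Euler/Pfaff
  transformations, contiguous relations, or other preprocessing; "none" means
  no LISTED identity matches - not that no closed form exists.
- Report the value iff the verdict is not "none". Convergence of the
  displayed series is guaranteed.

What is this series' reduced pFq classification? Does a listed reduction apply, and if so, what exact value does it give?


Prefactor \frac{1}{10}, argument \frac{9}{7}: 1F0 with upper {-9} over lower {-}. Verdict: terminating (-9 upstairs). 10 nonzero terms in all; added directly. Exact value: -\frac{256}{201768035}.

Structural cue: x = \frac{9}{7} and the constant factors (C = 1/10) combine into one prefactor.
Term ratio: r(k) = \frac{9}{7} * (k-9) / [(k+1)] ; factor over Q: parameters, x = \frac{9}{7}, and C = \frac{1}{10}.


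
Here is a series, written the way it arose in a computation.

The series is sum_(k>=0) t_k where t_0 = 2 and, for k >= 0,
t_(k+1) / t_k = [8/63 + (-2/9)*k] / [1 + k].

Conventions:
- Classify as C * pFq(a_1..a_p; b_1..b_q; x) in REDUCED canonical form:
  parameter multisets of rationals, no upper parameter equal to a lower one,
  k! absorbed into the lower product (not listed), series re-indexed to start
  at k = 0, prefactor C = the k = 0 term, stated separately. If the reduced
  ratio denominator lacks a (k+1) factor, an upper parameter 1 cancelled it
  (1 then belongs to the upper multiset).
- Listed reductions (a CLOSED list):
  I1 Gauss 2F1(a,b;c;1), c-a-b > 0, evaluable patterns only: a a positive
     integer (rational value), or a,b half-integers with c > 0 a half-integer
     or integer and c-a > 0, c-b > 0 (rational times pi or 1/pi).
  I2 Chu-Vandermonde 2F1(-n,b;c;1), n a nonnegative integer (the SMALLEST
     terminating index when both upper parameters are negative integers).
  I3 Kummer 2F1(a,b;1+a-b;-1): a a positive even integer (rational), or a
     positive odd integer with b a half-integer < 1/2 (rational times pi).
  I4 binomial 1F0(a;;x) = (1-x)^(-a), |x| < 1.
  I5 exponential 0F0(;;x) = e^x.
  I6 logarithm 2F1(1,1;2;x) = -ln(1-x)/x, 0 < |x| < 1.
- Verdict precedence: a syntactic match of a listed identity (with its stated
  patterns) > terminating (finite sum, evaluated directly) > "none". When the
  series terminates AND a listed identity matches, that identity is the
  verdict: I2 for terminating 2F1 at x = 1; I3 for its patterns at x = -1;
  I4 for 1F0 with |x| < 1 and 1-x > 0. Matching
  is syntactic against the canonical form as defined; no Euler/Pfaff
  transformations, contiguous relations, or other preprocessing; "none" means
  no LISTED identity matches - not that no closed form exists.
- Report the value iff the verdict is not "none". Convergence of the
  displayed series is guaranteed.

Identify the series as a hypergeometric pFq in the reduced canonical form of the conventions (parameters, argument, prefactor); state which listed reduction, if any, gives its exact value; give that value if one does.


Reduced: x = -2/9, 1F0, upper = {-4/7}, lower = {-}, C = 2. Verdict: this is the binomial series (I4) (the 1F0 binomial series: exponent 4/7, x = -2/9). Its exact value is 2 * (11/9)^(4/7).

First insight: t_0 = 2 here, and roots of the ratio polynomials (prefactor 2) are the negated parameters.
Ratio: r(k) = (-2/9) * (k-4/7) / [(k+1)] - poly over poly, x = (-2/9) from leading terms; C = 2 at k = 0.


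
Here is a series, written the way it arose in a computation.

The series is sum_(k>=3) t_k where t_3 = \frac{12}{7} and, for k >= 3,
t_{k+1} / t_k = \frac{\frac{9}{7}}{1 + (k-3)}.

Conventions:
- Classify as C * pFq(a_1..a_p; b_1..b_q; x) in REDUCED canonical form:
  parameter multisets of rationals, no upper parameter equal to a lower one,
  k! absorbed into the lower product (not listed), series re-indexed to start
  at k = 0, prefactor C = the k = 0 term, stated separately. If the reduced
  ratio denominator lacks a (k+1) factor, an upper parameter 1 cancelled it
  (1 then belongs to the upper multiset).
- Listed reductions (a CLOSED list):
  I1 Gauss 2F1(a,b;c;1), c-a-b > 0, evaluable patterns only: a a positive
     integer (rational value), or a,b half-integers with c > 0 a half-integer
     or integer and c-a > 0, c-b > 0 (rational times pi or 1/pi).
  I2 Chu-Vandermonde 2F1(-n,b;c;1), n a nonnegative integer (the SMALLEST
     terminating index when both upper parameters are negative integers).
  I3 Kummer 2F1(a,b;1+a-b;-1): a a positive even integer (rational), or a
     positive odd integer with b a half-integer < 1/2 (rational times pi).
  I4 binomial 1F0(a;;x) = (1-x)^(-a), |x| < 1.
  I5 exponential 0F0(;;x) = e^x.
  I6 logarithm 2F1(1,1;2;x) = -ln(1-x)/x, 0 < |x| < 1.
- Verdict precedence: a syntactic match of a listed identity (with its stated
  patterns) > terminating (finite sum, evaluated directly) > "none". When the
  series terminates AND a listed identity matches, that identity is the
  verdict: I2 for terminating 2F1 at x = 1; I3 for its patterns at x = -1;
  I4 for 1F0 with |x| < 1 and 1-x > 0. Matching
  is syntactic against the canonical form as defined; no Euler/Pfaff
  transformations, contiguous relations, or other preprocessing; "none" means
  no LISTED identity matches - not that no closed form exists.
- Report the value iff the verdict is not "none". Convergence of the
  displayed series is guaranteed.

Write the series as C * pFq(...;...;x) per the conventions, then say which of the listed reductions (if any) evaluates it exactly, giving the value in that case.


This is \frac{12}{7} * 0F0(-; -; \frac{9}{7}) in reduced canonical form. Verdict: the exponential series (I5) matches (the 0F0 exponential series at x = \frac{9}{7}). Hence: \frac{12}{7} \cdot e^{\frac{9}{7}}.

Key observation: x = \frac{9}{7} and the expanded ratio factors over Q; C = 12/7, x = 9/7, roots give parameters.
Term ratio: r(k) = \frac{9}{7} * 1 / [(k+1)] - rational in k. x = \frac{9}{7}; t_0 = \frac{12}{7}; negate the roots.


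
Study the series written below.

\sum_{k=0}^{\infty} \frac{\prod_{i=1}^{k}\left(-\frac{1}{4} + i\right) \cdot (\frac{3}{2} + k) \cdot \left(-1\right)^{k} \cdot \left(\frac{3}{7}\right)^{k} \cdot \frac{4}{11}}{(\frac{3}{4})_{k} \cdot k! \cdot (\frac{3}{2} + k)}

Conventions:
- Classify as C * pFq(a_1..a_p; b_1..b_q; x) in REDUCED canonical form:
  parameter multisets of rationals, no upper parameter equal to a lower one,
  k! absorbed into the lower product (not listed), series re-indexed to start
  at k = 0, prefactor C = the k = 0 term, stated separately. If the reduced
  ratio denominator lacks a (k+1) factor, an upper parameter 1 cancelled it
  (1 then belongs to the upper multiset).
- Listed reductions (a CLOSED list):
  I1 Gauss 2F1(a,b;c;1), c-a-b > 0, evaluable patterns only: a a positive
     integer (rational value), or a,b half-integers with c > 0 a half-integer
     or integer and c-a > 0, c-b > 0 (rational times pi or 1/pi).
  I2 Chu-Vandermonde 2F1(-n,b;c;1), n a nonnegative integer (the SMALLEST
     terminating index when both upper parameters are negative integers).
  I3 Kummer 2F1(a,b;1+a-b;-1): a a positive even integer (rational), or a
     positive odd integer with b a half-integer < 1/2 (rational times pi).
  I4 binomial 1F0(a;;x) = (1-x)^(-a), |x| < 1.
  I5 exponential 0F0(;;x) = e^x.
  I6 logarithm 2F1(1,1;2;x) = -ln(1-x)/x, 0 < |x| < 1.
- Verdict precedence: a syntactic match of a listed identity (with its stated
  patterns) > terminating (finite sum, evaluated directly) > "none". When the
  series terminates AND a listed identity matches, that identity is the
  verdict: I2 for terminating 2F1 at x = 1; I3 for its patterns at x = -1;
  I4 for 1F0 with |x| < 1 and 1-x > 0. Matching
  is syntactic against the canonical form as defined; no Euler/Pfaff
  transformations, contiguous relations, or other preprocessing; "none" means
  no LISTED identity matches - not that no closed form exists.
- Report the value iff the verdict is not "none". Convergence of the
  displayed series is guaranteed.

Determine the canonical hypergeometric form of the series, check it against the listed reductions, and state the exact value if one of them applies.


Classification (C = \frac{4}{11}): 0F0 with upper {-}, lower {-}, argument x = -\frac{3}{7}. Verdict at x = -\frac{3}{7}: the exponential series (I5) matches (the 0F0 exponential series at x = -\frac{3}{7}). Sum: \frac{4}{11} \cdot e^{-\frac{3}{7}}.

Structural cue: with t_0 = \frac{4}{11}, the parameter 3/4 appears in both the upper and lower lists and cancels (alongside the other common factor).
Adjacent-term ratio: r(k) = -\frac{3}{7} * 1 / [(k+1)] - rational; roots negated = parameters, x = -\frac{3}{7}, C = \frac{4}{11}.


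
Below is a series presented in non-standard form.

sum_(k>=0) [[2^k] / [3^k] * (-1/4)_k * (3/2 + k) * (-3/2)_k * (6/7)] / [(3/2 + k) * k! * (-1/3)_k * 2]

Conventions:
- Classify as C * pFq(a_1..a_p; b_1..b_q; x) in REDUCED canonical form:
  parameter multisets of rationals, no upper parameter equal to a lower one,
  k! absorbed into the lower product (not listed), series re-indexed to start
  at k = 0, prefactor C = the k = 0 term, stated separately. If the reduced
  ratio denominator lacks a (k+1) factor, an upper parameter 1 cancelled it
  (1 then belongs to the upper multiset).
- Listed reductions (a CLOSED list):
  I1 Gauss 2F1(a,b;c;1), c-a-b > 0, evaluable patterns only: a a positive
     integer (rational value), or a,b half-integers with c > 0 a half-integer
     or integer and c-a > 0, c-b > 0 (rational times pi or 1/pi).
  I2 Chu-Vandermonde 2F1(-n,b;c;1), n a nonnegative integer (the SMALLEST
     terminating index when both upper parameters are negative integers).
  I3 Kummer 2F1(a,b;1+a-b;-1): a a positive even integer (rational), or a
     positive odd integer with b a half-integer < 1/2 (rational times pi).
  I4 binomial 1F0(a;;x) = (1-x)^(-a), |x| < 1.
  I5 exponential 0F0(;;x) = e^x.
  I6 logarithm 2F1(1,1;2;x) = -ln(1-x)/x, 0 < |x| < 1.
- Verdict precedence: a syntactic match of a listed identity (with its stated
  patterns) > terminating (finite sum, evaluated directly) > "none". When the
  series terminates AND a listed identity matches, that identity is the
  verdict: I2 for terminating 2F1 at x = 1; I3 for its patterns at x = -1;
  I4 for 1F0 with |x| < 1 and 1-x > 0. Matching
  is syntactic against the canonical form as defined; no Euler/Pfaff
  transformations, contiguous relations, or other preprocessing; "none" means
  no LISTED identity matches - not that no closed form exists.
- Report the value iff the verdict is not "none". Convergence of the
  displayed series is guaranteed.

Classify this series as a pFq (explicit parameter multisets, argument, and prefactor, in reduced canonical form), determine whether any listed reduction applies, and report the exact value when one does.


This is 3/7 * 2F1(-3/2, -1/4; -1/3; 2/3) in reduced canonical form. Verdict: none (x = 2/3): each listed identity misses the multisets {-3/2, -1/4} ; {-1/3}.

The tell: x = (2/3) and k + 3/2 divides numerator and denominator alike; C = 3/7 after cancelling.
Adjacent-term ratio: r(k) = (2/3) * (k-3/2) (k-1/4) / [(k-1/3) (k+1)] - rational; roots negated = parameters, x = (2/3), C = 3/7.
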